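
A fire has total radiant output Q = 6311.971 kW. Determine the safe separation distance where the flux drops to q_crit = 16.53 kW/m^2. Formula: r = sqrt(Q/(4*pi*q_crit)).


4*pi*q_crit = 207.72
Q/(4*pi*q_crit) = 30.387
r = sqrt(30.387) = 5.5124 m

5.5124 m


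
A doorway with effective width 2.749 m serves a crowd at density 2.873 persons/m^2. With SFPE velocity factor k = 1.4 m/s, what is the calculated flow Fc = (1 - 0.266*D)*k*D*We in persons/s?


1 - 0.266*D = 1 - 0.266*2.873 = 0.23578
Fs = 0.23578 * 1.4 * 2.873 = 0.94836 persons/(s*m)
Fc = 0.94836 * 2.749 = 2.6070 persons/s

2.6070 persons/s


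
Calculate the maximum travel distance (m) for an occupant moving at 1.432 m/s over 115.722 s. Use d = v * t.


d = 1.432 * 115.722 = 165.71 m

165.71 m


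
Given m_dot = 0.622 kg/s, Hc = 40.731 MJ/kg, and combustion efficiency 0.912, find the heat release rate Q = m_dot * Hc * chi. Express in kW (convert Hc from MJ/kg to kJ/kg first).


Hc = 40.731 MJ/kg = 40.731 * 1000 kJ/kg = 40731 kJ/kg
Q = 0.622 kg/s * 40731 kJ/kg * 0.912 = 23105 kW

23105 kW


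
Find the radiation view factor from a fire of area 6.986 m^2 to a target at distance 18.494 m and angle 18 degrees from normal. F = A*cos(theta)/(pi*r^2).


cos(18 deg) = 0.95106
pi*r^2 = 1074.5
F = 6.986 * 0.95106 / 1074.5 = 0.0061833

0.0061833


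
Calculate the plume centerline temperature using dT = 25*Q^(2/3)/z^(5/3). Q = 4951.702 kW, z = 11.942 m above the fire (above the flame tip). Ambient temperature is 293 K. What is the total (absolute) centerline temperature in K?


Q^(2/3) = 290.52
z^(5/3) = 62.392
dT = 25 * 290.52 / 62.392 = 116.41 K
T = 293 + 116.41 = 409.41 K

409.41 K


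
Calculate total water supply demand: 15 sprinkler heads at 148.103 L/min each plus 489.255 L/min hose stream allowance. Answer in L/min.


Sprinkler demand = 15 * 148.103 = 2221.545 L/min
Total = 2221.545 + 489.255 = 2710.8 L/min

2710.8 L/min


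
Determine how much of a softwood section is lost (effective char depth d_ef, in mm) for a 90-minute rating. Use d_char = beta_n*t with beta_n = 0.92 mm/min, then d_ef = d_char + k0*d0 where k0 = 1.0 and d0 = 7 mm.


d_char = 0.92 * 90 = 82.8 mm
d_ef = 82.8 + 1.0*7 = 89.8 mm

89.8 mm


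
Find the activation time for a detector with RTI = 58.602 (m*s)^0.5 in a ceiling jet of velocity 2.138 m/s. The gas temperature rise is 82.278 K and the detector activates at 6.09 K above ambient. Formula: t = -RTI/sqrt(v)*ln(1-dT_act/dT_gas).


dT_act/dT_gas = 0.074017
ln(1 - 0.074017) = -0.076900
t = -58.602 / sqrt(2.138) * -0.076900 = 3.0820 s

3.0820 s


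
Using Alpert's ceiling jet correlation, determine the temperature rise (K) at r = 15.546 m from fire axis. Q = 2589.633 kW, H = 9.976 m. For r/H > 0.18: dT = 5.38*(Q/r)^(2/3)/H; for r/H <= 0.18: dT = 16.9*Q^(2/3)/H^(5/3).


r/H = 15.546 / 9.976 = 1.5583
r/H > 0.18, so dT = 5.38*(Q/r)^(2/3)/H
Q/r = 166.58
(Q/r)^(2/3) = 30.275
dT = 5.38 * 30.275 / 9.976 = 16.327 K

16.327 K


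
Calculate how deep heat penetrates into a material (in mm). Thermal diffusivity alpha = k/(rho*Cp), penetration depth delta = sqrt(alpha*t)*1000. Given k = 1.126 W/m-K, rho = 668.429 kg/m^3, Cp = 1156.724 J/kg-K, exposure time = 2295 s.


alpha = 1.126 / (668.429 * 1156.724) = 1.4563e-06 m^2/s
alpha * t = 0.0033422
delta = sqrt(0.0033422) * 1000 = 57.812 mm

57.812 mm


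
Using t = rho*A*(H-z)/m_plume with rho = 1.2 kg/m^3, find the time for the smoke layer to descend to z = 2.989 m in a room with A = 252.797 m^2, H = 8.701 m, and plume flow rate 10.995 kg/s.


H - z = 5.712 m
t = 1.2 * 252.797 * 5.712 / 10.995 = 157.60 s

157.60 s


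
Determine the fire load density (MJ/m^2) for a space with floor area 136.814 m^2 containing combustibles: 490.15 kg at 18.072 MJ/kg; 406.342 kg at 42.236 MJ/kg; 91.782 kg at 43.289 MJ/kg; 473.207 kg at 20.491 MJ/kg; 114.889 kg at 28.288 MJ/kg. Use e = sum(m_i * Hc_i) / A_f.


Total energy = 490.15*18.072 + 406.342*42.236 + 91.782*43.289 + 473.207*20.491 + 114.889*28.288
= 8857.991 + 17162.26 + 3973.151 + 9696.485 + 3249.980
= 42939.87 MJ
e = 42939.87 / 136.814 = 313.86 MJ/m^2

313.86 MJ/m^2


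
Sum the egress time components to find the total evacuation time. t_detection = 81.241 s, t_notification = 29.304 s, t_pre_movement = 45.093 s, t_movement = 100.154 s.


Total = 81.241 + 29.304 + 45.093 + 100.154 = 255.792 s

255.792 s


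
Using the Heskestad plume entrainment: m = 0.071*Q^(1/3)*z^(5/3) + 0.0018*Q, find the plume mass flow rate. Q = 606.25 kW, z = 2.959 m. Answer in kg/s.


Q^(1/3) = 8.4635
z^(5/3) = 6.0988
First term = 0.071 * 8.4635 * 6.0988 = 3.6648
Second term = 0.0018 * 606.25 = 1.0913
m = 4.7561 kg/s

4.7561 kg/s


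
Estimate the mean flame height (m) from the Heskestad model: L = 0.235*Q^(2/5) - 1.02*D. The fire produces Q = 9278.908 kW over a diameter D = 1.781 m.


Q^(2/5) = 38.637
0.235 * Q^(2/5) = 9.0796
1.02 * D = 1.8166
L = 7.2630 m

7.2630 m


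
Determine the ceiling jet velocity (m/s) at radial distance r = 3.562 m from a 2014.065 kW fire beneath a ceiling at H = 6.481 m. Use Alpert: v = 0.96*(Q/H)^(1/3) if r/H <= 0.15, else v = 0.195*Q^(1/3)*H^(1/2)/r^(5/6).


r/H = 3.562 / 6.481 = 0.54961
r/H > 0.15, so v = 0.195*Q^(1/3)*H^(1/2)/r^(5/6)
Q^(1/3) = 12.629
H^(1/2) = 2.5458
r^(5/6) = 2.8823
v = 0.195 * 12.629 * 2.5458 / 2.8823 = 2.1750 m/s

2.1750 m/s


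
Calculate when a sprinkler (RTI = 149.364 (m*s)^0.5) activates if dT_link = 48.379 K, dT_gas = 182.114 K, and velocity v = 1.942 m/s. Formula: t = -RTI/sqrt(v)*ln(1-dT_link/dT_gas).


dT_link/dT_gas = 0.26565
ln(1 - 0.26565) = -0.30877
t = -149.364 / sqrt(1.942) * -0.30877 = 33.095 s

33.095 s


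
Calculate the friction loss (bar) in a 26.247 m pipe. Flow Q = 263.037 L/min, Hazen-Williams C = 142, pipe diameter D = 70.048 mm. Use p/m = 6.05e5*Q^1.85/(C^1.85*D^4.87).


Q^1.85 = 29994
C^1.85 = 9588.1
D^4.87 = 9.7068e+08
p/m = 0.0019497 bar/m
p_total = 0.0019497 * 26.247 = 0.051175 bar

0.051175 bar


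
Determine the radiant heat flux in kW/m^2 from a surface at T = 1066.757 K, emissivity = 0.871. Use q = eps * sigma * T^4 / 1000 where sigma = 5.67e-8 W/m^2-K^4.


T^4 = 1.2950e+12
q = 0.871 * 5.67e-8 * 1.2950e+12 / 1000 = 63.953 kW/m^2

63.953 kW/m^2


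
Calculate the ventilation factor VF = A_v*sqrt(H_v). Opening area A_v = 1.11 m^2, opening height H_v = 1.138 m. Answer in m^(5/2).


sqrt(H_v) = 1.0668
VF = 1.11 * 1.0668 = 1.1841 m^(5/2)

1.1841 m^(5/2)


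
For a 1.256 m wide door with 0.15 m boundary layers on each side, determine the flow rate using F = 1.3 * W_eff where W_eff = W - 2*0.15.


W_eff = 1.256 - 0.30 = 0.956 m
F = 1.3 * 0.956 = 1.2428 persons/s

1.2428 persons/s


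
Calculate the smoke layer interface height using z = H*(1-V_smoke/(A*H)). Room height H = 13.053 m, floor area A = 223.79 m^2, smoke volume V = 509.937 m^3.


V/(A*H) = 0.17457
1 - 0.17457 = 0.82543
z = 13.053 * 0.82543 = 10.774 m

10.774 m


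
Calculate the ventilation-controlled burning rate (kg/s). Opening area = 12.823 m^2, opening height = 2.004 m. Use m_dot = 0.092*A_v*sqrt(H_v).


sqrt(H_v) = 1.4156
m_dot = 0.092 * 12.823 * 1.4156 = 1.6700 kg/s

1.6700 kg/s


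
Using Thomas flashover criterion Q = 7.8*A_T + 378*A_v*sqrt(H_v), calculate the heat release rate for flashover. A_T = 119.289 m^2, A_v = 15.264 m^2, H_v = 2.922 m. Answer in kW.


7.8*A_T = 930.45
sqrt(H_v) = 1.7094
378*A_v*sqrt(H_v) = 9862.8
Q = 930.45 + 9862.8 = 10793 kW

10793 kW


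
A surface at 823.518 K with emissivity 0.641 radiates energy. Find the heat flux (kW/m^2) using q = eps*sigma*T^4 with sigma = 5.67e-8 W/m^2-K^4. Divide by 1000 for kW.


T^4 = 4.5993e+11
q = 0.641 * 5.67e-8 * 4.5993e+11 / 1000 = 16.716 kW/m^2

16.716 kW/m^2


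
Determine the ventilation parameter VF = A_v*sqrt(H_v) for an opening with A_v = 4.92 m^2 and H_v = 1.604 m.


sqrt(H_v) = 1.2665
VF = 4.92 * 1.2665 = 6.2311 m^(5/2)

6.2311 m^(5/2)


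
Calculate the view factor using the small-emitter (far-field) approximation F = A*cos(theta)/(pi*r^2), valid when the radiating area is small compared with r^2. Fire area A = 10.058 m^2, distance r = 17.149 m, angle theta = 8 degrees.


cos(8 deg) = 0.99027
pi*r^2 = 923.91
F = 10.058 * 0.99027 / 923.91 = 0.010780

0.010780


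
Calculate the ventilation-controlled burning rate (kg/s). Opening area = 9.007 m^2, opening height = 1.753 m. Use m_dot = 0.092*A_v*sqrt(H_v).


sqrt(H_v) = 1.3240
m_dot = 0.092 * 9.007 * 1.3240 = 1.0971 kg/s

1.0971 kg/s


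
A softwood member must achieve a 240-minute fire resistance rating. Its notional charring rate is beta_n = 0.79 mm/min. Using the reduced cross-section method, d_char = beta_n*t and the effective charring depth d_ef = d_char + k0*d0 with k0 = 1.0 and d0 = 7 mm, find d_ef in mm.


d_char = 0.79 * 240 = 189.6 mm
d_ef = 189.6 + 1.0*7 = 196.6 mm

196.6 mm


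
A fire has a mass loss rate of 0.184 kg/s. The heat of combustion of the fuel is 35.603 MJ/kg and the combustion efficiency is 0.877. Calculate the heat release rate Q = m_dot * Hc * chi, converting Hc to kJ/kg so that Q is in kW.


Hc = 35.603 MJ/kg = 35.603 * 1000 kJ/kg = 35603 kJ/kg
Q = 0.184 kg/s * 35603 kJ/kg * 0.877 = 5745.2 kW

5745.2 kW


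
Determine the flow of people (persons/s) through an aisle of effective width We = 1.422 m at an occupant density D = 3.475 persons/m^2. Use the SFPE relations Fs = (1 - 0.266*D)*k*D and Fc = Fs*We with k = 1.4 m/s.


1 - 0.266*D = 1 - 0.266*3.475 = 0.075650
Fs = 0.075650 * 1.4 * 3.475 = 0.36804 persons/(s*m)
Fc = 0.36804 * 1.422 = 0.52335 persons/s

0.52335 persons/s


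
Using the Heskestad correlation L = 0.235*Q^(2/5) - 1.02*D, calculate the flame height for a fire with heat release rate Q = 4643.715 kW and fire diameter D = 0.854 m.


Q^(2/5) = 29.292
0.235 * Q^(2/5) = 6.8836
1.02 * D = 0.87108
L = 6.0125 m

6.0125 m


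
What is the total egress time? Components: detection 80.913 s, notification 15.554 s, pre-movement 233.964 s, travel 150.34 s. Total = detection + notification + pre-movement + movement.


Total = 80.913 + 15.554 + 233.964 + 150.34 = 480.771 s

480.771 s


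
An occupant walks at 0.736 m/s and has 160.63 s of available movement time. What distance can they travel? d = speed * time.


d = 0.736 * 160.63 = 118.22 m

118.22 m


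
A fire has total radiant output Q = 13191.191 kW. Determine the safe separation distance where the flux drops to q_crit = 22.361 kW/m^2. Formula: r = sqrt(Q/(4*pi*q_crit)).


4*pi*q_crit = 281.00
Q/(4*pi*q_crit) = 46.944
r = sqrt(46.944) = 6.8516 m

6.8516 m


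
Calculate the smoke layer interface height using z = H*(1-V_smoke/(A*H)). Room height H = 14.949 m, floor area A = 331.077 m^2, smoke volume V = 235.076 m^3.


V/(A*H) = 0.047497
1 - 0.047497 = 0.95250
z = 14.949 * 0.95250 = 14.239 m

14.239 m


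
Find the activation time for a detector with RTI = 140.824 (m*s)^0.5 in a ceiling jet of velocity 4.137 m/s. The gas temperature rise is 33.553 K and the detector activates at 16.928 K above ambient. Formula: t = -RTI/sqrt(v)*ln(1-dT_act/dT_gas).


dT_act/dT_gas = 0.50452
ln(1 - 0.50452) = -0.70222
t = -140.824 / sqrt(4.137) * -0.70222 = 48.619 s

48.619 s


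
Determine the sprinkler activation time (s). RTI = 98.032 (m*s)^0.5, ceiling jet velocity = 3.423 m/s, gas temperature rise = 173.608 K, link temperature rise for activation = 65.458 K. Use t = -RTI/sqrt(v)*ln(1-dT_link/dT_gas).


dT_link/dT_gas = 0.37704
ln(1 - 0.37704) = -0.47328
t = -98.032 / sqrt(3.423) * -0.47328 = 25.077 s

25.077 s


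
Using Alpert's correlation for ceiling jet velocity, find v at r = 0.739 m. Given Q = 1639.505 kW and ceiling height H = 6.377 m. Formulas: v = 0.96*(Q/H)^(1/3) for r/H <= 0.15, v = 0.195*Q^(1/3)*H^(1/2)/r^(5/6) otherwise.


r/H = 0.739 / 6.377 = 0.11589
r/H <= 0.15, so v = 0.96*(Q/H)^(1/3)
Q/H = 257.10
(Q/H)^(1/3) = 6.3587
v = 0.96 * 6.3587 = 6.1043 m/s

6.1043 m/s


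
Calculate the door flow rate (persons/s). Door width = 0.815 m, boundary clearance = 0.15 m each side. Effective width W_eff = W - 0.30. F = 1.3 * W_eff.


W_eff = 0.815 - 0.30 = 0.515 m
F = 1.3 * 0.515 = 0.66950 persons/s

0.66950 persons/s


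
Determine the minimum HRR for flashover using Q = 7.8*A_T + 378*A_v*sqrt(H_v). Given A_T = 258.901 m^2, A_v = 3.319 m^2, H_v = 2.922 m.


7.8*A_T = 2019.4
sqrt(H_v) = 1.7094
378*A_v*sqrt(H_v) = 2144.6
Q = 2019.4 + 2144.6 = 4164.0 kW

4164.0 kW


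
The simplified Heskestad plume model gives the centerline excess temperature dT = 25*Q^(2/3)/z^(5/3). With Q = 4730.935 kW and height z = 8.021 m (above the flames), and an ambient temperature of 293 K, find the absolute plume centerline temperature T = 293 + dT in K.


Q^(2/3) = 281.82
z^(5/3) = 32.140
dT = 25 * 281.82 / 32.140 = 219.21 K
T = 293 + 219.21 = 512.21 K

512.21 K


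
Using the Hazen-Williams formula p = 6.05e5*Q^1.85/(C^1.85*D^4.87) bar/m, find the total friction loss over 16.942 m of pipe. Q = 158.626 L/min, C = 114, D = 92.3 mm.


Q^1.85 = 11768
C^1.85 = 6386.7
D^4.87 = 3.7199e+09
p/m = 0.00029967 bar/m
p_total = 0.00029967 * 16.942 = 0.0050770 bar

0.0050770 bar


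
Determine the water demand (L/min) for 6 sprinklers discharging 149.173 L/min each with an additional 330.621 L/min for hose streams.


Sprinkler demand = 6 * 149.173 = 895.038 L/min
Total = 895.038 + 330.621 = 1225.659 L/min

1225.659 L/min


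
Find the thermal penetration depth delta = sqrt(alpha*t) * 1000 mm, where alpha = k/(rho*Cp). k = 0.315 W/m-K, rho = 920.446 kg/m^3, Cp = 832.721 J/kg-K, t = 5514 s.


alpha = 0.315 / (920.446 * 832.721) = 4.1097e-07 m^2/s
alpha * t = 0.0022661
delta = sqrt(0.0022661) * 1000 = 47.604 mm

47.604 mm


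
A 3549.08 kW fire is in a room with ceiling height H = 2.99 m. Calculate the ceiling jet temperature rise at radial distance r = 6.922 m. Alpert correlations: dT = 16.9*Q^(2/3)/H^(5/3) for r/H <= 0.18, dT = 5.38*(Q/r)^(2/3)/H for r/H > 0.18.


r/H = 6.922 / 2.99 = 2.3151
r/H > 0.18, so dT = 5.38*(Q/r)^(2/3)/H
Q/r = 512.72
(Q/r)^(2/3) = 64.060
dT = 5.38 * 64.060 / 2.99 = 115.27 K

115.27 K


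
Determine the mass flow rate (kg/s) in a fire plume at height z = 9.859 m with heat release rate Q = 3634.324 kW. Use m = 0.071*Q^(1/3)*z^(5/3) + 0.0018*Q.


Q^(1/3) = 15.375
z^(5/3) = 45.330
First term = 0.071 * 15.375 * 45.330 = 49.483
Second term = 0.0018 * 3634.324 = 6.5418
m = 56.025 kg/s

56.025 kg/s


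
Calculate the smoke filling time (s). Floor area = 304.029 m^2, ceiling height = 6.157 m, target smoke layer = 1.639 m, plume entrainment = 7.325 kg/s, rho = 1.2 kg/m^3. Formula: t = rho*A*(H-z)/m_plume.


H - z = 4.518 m
t = 1.2 * 304.029 * 4.518 / 7.325 = 225.03 s

225.03 s


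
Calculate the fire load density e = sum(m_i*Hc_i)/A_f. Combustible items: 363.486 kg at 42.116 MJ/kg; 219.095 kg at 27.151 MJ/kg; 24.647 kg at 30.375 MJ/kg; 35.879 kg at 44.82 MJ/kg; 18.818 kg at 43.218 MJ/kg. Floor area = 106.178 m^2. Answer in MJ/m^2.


Total energy = 363.486*42.116 + 219.095*27.151 + 24.647*30.375 + 35.879*44.82 + 18.818*43.218
= 15308.58 + 5948.648 + 748.6526 + 1608.097 + 813.2763
= 24427.25 MJ
e = 24427.25 / 106.178 = 230.06 MJ/m^2

230.06 MJ/m^2


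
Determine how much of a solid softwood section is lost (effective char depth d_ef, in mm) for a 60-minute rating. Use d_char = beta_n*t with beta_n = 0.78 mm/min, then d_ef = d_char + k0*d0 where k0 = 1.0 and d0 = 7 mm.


d_char = 0.78 * 60 = 46.8 mm
d_ef = 46.8 + 1.0*7 = 53.8 mm

53.8 mm


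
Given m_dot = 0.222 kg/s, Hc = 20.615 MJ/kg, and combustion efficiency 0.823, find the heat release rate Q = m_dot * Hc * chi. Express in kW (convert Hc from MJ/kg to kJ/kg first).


Hc = 20.615 MJ/kg = 20.615 * 1000 kJ/kg = 20615 kJ/kg
Q = 0.222 kg/s * 20615 kJ/kg * 0.823 = 3766.5 kW

3766.5 kW


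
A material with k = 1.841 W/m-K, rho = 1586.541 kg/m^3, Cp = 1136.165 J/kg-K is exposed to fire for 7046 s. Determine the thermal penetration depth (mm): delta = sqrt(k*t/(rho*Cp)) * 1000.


alpha = 1.841 / (1586.541 * 1136.165) = 1.0213e-06 m^2/s
alpha * t = 0.0071962
delta = sqrt(0.0071962) * 1000 = 84.830 mm

84.830 mm


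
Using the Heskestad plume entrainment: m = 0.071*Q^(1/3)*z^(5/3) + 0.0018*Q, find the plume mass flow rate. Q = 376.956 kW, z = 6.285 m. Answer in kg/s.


Q^(1/3) = 7.2238
z^(5/3) = 21.405
First term = 0.071 * 7.2238 * 21.405 = 10.978
Second term = 0.0018 * 376.956 = 0.67852
m = 11.657 kg/s

11.657 kg/s


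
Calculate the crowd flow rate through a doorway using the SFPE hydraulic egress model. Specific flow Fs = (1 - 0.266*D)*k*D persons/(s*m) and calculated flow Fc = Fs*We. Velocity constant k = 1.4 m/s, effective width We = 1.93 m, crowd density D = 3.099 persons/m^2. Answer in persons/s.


1 - 0.266*D = 1 - 0.266*3.099 = 0.17567
Fs = 0.17567 * 1.4 * 3.099 = 0.76214 persons/(s*m)
Fc = 0.76214 * 1.93 = 1.4709 persons/s

1.4709 persons/s


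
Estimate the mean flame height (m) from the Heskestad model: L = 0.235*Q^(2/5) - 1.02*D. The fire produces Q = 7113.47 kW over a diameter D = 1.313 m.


Q^(2/5) = 34.740
0.235 * Q^(2/5) = 8.1640
1.02 * D = 1.3393
L = 6.8247 m

6.8247 m


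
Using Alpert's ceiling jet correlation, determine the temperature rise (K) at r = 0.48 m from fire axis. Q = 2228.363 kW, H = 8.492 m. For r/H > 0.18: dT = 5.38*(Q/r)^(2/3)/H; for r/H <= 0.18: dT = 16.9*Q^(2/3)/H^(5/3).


r/H = 0.48 / 8.492 = 0.056524
r/H <= 0.18, so dT = 16.9*Q^(2/3)/H^(5/3)
Q^(2/3) = 170.60
H^(5/3) = 35.347
dT = 16.9 * 170.60 / 35.347 = 81.569 K

81.569 K


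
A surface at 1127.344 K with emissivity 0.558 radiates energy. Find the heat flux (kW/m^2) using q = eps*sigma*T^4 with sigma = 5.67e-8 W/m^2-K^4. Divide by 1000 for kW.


T^4 = 1.6152e+12
q = 0.558 * 5.67e-8 * 1.6152e+12 / 1000 = 51.103 kW/m^2

51.103 kW/m^2


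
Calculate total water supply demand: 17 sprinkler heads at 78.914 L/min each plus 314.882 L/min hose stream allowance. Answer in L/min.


Sprinkler demand = 17 * 78.914 = 1341.538 L/min
Total = 1341.538 + 314.882 = 1656.42 L/min

1656.42 L/min


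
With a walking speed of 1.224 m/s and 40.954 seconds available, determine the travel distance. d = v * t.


d = 1.224 * 40.954 = 50.128 m

50.128 m


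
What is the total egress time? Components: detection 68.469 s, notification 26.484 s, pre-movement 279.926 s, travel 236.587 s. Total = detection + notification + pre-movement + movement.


Total = 68.469 + 26.484 + 279.926 + 236.587 = 611.466 s

611.466 s


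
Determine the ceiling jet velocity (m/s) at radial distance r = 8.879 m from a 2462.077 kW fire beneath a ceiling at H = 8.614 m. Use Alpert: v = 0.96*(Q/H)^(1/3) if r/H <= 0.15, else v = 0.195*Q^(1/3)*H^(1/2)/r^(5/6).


r/H = 8.879 / 8.614 = 1.0308
r/H > 0.15, so v = 0.195*Q^(1/3)*H^(1/2)/r^(5/6)
Q^(1/3) = 13.503
H^(1/2) = 2.9350
r^(5/6) = 6.1703
v = 0.195 * 13.503 * 2.9350 / 6.1703 = 1.2525 m/s

1.2525 m/s


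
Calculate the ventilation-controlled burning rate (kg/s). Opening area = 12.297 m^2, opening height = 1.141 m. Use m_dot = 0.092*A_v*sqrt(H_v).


sqrt(H_v) = 1.0682
m_dot = 0.092 * 12.297 * 1.0682 = 1.2085 kg/s

1.2085 kg/s


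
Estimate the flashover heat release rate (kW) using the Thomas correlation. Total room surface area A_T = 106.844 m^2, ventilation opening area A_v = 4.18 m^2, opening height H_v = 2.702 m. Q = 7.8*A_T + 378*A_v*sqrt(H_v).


7.8*A_T = 833.38
sqrt(H_v) = 1.6438
378*A_v*sqrt(H_v) = 2597.2
Q = 833.38 + 2597.2 = 3430.6 kW

3430.6 kW


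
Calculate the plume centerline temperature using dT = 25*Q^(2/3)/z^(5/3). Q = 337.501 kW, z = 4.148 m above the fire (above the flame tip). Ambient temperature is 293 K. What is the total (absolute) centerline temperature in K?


Q^(2/3) = 48.475
z^(5/3) = 10.709
dT = 25 * 48.475 / 10.709 = 113.17 K
T = 293 + 113.17 = 406.17 K

406.17 K


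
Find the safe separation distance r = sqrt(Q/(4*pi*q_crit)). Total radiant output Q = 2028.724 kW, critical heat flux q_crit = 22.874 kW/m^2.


4*pi*q_crit = 287.44
Q/(4*pi*q_crit) = 7.0578
r = sqrt(7.0578) = 2.6567 m

2.6567 m


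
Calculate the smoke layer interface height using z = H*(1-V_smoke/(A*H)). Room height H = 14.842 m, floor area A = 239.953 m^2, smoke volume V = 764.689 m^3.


V/(A*H) = 0.21472
1 - 0.21472 = 0.78528
z = 14.842 * 0.78528 = 11.655 m

11.655 m


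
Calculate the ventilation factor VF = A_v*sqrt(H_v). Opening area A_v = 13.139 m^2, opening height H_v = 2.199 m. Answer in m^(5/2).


sqrt(H_v) = 1.4829
VF = 13.139 * 1.4829 = 19.484 m^(5/2)

19.484 m^(5/2)


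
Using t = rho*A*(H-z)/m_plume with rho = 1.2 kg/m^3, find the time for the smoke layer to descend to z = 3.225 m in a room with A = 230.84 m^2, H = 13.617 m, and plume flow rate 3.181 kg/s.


H - z = 10.392 m
t = 1.2 * 230.84 * 10.392 / 3.181 = 904.96 s

904.96 s


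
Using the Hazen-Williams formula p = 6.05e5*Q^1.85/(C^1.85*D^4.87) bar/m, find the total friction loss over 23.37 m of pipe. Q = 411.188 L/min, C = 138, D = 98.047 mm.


Q^1.85 = 68545
C^1.85 = 9094.4
D^4.87 = 4.9921e+09
p/m = 0.00091342 bar/m
p_total = 0.00091342 * 23.37 = 0.021347 bar

0.021347 bar


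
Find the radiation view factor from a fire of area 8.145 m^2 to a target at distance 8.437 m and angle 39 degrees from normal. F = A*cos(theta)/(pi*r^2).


cos(39 deg) = 0.77715
pi*r^2 = 223.63
F = 8.145 * 0.77715 / 223.63 = 0.028305

0.028305


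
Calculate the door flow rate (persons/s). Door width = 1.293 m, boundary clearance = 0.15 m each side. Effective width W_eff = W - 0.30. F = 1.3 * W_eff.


W_eff = 1.293 - 0.30 = 0.993 m
F = 1.3 * 0.993 = 1.2909 persons/s

1.2909 persons/s


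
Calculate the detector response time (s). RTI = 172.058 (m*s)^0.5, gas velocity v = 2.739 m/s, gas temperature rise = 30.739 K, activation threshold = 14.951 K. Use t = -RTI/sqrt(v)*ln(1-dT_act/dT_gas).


dT_act/dT_gas = 0.48639
ln(1 - 0.48639) = -0.66628
t = -172.058 / sqrt(2.739) * -0.66628 = 69.269 s

69.269 s


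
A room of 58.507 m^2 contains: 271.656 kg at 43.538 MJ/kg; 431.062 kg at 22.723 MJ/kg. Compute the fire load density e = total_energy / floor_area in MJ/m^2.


Total energy = 271.656*43.538 + 431.062*22.723
= 11827.36 + 9795.022
= 21622.38 MJ
e = 21622.38 / 58.507 = 369.57 MJ/m^2

369.57 MJ/m^2


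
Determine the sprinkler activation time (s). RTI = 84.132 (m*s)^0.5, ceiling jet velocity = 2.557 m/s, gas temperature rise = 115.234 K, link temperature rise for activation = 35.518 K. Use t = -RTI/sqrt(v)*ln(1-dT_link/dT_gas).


dT_link/dT_gas = 0.30823
ln(1 - 0.30823) = -0.36849
t = -84.132 / sqrt(2.557) * -0.36849 = 19.388 s

19.388 s


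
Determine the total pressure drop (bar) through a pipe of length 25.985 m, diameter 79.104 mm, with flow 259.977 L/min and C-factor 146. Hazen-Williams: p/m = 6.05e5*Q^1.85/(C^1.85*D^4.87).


Q^1.85 = 29351
C^1.85 = 10094
D^4.87 = 1.7548e+09
p/m = 0.0010025 bar/m
p_total = 0.0010025 * 25.985 = 0.026051 bar

0.026051 bar


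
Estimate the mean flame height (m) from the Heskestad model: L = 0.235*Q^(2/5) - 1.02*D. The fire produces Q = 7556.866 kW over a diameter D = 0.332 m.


Q^(2/5) = 35.591
0.235 * Q^(2/5) = 8.3638
1.02 * D = 0.33864
L = 8.0252 m

8.0252 m


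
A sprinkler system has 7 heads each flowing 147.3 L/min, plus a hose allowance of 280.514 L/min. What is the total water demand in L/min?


Sprinkler demand = 7 * 147.3 = 1031.1 L/min
Total = 1031.1 + 280.514 = 1311.614 L/min

1311.614 L/min


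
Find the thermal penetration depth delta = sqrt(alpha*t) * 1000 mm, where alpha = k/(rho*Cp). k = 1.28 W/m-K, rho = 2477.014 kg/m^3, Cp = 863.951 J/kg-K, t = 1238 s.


alpha = 1.28 / (2477.014 * 863.951) = 5.9813e-07 m^2/s
alpha * t = 0.00074048
delta = sqrt(0.00074048) * 1000 = 27.212 mm

27.212 mm


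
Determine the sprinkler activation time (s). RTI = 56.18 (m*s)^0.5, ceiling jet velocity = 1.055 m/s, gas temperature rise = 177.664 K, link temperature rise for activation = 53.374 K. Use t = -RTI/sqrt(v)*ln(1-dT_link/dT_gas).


dT_link/dT_gas = 0.30042
ln(1 - 0.30042) = -0.35728
t = -56.18 / sqrt(1.055) * -0.35728 = 19.542 s

19.542 s


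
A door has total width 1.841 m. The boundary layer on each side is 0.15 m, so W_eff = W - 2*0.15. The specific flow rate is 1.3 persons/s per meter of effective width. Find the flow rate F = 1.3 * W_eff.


W_eff = 1.841 - 0.30 = 1.541 m
F = 1.3 * 1.541 = 2.0033 persons/s

2.0033 persons/s


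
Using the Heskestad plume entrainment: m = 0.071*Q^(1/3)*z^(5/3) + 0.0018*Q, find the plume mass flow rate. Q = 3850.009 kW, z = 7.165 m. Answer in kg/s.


Q^(1/3) = 15.673
z^(5/3) = 26.629
First term = 0.071 * 15.673 * 26.629 = 29.633
Second term = 0.0018 * 3850.009 = 6.9300
m = 36.563 kg/s

36.563 kg/s


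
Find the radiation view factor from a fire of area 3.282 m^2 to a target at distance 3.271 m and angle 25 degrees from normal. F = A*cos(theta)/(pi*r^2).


cos(25 deg) = 0.90631
pi*r^2 = 33.613
F = 3.282 * 0.90631 / 33.613 = 0.088492

0.088492


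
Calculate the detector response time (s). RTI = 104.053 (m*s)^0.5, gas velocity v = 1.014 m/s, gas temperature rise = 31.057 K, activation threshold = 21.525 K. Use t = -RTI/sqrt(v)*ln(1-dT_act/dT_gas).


dT_act/dT_gas = 0.69308
ln(1 - 0.69308) = -1.1812
t = -104.053 / sqrt(1.014) * -1.1812 = 122.05 s

122.05 s


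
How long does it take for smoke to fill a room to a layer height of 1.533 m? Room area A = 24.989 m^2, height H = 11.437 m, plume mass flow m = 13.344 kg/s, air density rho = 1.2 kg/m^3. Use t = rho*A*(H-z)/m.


H - z = 9.904 m
t = 1.2 * 24.989 * 9.904 / 13.344 = 22.256 s

22.256 s


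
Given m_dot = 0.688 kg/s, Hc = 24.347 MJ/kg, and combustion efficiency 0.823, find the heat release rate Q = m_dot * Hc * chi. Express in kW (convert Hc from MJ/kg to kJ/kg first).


Hc = 24.347 MJ/kg = 24.347 * 1000 kJ/kg = 24347 kJ/kg
Q = 0.688 kg/s * 24347 kJ/kg * 0.823 = 13786 kW

13786 kW


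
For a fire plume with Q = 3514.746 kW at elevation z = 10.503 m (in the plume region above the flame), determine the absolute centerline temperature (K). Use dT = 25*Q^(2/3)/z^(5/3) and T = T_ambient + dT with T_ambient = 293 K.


Q^(2/3) = 231.17
z^(5/3) = 50.372
dT = 25 * 231.17 / 50.372 = 114.73 K
T = 293 + 114.73 = 407.73 K

407.73 K


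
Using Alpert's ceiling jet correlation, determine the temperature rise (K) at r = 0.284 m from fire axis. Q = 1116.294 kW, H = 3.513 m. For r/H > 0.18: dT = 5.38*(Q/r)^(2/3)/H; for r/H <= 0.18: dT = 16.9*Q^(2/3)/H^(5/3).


r/H = 0.284 / 3.513 = 0.080843
r/H <= 0.18, so dT = 16.9*Q^(2/3)/H^(5/3)
Q^(2/3) = 107.61
H^(5/3) = 8.1183
dT = 16.9 * 107.61 / 8.1183 = 224.01 K

224.01 K


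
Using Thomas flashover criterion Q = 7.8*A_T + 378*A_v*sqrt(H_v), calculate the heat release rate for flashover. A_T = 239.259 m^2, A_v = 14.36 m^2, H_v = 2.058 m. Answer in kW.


7.8*A_T = 1866.2
sqrt(H_v) = 1.4346
378*A_v*sqrt(H_v) = 7787.0
Q = 1866.2 + 7787.0 = 9653.2 kW

9653.2 kW


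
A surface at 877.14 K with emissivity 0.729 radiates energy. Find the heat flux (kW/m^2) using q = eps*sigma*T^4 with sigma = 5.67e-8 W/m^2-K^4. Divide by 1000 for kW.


T^4 = 5.9194e+11
q = 0.729 * 5.67e-8 * 5.9194e+11 / 1000 = 24.467 kW/m^2

24.467 kW/m^2


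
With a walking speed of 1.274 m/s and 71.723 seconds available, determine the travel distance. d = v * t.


d = 1.274 * 71.723 = 91.375 m

91.375 m


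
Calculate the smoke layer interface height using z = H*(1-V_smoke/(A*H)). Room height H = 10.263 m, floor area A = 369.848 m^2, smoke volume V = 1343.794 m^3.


V/(A*H) = 0.35403
1 - 0.35403 = 0.64597
z = 10.263 * 0.64597 = 6.6296 m

6.6296 m


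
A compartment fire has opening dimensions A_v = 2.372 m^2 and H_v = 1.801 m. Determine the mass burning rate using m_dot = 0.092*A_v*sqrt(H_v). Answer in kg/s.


sqrt(H_v) = 1.3420
m_dot = 0.092 * 2.372 * 1.3420 = 0.29286 kg/s

0.29286 kg/s


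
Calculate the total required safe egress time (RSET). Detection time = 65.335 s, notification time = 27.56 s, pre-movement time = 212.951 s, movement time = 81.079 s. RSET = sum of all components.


Total = 65.335 + 27.56 + 212.951 + 81.079 = 386.925 s

386.925 s


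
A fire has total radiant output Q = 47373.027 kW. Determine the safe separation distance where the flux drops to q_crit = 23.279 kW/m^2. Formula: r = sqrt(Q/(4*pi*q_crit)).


4*pi*q_crit = 292.53
Q/(4*pi*q_crit) = 161.94
r = sqrt(161.94) = 12.726 m

12.726 m


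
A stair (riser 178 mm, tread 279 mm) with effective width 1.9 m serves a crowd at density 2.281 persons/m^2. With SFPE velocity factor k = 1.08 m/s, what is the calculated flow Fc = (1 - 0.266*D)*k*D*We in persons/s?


1 - 0.266*D = 1 - 0.266*2.281 = 0.39325
Fs = 0.39325 * 1.08 * 2.281 = 0.96877 persons/(s*m)
Fc = 0.96877 * 1.9 = 1.8407 persons/s

1.8407 persons/s


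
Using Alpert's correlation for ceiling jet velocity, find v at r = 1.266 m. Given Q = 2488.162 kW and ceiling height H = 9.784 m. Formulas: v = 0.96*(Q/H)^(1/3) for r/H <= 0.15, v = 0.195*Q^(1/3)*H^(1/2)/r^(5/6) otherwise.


r/H = 1.266 / 9.784 = 0.12939
r/H <= 0.15, so v = 0.96*(Q/H)^(1/3)
Q/H = 254.31
(Q/H)^(1/3) = 6.3356
v = 0.96 * 6.3356 = 6.0822 m/s

6.0822 m/s


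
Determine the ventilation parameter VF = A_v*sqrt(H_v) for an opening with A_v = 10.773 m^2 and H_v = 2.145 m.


sqrt(H_v) = 1.4646
VF = 10.773 * 1.4646 = 15.778 m^(5/2)

15.778 m^(5/2)


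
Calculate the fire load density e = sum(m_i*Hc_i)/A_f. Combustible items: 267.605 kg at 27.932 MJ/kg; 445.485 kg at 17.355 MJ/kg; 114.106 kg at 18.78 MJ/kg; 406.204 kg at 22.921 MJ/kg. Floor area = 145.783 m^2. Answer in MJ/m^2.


Total energy = 267.605*27.932 + 445.485*17.355 + 114.106*18.78 + 406.204*22.921
= 7474.743 + 7731.392 + 2142.911 + 9310.602
= 26659.65 MJ
e = 26659.65 / 145.783 = 182.87 MJ/m^2

182.87 MJ/m^2


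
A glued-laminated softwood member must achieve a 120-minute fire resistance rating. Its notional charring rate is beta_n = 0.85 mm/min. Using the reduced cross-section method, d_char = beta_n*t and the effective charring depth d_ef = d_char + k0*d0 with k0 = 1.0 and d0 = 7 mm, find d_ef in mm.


d_char = 0.85 * 120 = 102 mm
d_ef = 102 + 1.0*7 = 109 mm

109 mm


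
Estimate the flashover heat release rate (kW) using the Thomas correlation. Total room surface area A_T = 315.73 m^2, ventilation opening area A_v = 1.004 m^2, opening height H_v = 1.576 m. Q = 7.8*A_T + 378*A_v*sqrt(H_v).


7.8*A_T = 2462.694
sqrt(H_v) = 1.2554
378*A_v*sqrt(H_v) = 476.43
Q = 2462.694 + 476.43 = 2939.1 kW

2939.1 kW


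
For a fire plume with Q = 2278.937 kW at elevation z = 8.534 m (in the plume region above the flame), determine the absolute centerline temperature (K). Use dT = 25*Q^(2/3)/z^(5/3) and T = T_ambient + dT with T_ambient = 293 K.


Q^(2/3) = 173.18
z^(5/3) = 35.639
dT = 25 * 173.18 / 35.639 = 121.48 K
T = 293 + 121.48 = 414.48 K

414.48 K


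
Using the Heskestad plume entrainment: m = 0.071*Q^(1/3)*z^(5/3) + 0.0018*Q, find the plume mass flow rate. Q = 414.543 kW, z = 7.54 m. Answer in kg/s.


Q^(1/3) = 7.4563
z^(5/3) = 28.992
First term = 0.071 * 7.4563 * 28.992 = 15.349
Second term = 0.0018 * 414.543 = 0.74618
m = 16.095 kg/s

16.095 kg/s


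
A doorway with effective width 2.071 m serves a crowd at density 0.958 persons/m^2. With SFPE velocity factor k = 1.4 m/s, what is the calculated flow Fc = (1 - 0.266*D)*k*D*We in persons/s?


1 - 0.266*D = 1 - 0.266*0.958 = 0.74517
Fs = 0.74517 * 1.4 * 0.958 = 0.99942 persons/(s*m)
Fc = 0.99942 * 2.071 = 2.0698 persons/s

2.0698 persons/s


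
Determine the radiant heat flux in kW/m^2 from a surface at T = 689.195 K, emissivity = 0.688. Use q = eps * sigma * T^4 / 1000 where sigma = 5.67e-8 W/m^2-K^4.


T^4 = 2.2562e+11
q = 0.688 * 5.67e-8 * 2.2562e+11 / 1000 = 8.8012 kW/m^2

8.8012 kW/m^2


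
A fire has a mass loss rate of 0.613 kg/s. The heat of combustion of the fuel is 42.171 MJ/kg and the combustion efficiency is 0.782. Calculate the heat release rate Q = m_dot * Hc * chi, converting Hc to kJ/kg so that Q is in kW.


Hc = 42.171 MJ/kg = 42.171 * 1000 kJ/kg = 42171 kJ/kg
Q = 0.613 kg/s * 42171 kJ/kg * 0.782 = 20215 kW

20215 kW


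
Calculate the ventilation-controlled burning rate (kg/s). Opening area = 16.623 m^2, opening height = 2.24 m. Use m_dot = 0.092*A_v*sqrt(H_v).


sqrt(H_v) = 1.4967
m_dot = 0.092 * 16.623 * 1.4967 = 2.2889 kg/s

2.2889 kg/s


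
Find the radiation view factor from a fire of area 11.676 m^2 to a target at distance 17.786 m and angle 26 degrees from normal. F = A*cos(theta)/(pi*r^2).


cos(26 deg) = 0.89879
pi*r^2 = 993.82
F = 11.676 * 0.89879 / 993.82 = 0.010560

0.010560


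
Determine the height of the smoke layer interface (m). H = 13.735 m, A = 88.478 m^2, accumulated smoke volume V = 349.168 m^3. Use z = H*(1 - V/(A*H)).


V/(A*H) = 0.28732
1 - 0.28732 = 0.71268
z = 13.735 * 0.71268 = 9.7886 m

9.7886 m


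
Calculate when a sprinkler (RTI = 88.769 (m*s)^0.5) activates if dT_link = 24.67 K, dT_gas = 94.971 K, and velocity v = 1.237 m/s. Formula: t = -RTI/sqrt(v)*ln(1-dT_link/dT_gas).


dT_link/dT_gas = 0.25976
ln(1 - 0.25976) = -0.30079
t = -88.769 / sqrt(1.237) * -0.30079 = 24.007 s

24.007 s


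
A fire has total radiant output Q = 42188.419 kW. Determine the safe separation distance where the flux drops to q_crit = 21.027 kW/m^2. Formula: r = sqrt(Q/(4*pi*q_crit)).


4*pi*q_crit = 264.23
Q/(4*pi*q_crit) = 159.66
r = sqrt(159.66) = 12.636 m

12.636 m


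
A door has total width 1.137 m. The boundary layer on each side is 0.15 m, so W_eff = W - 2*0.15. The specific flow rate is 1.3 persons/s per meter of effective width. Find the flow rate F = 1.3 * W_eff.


W_eff = 1.137 - 0.30 = 0.837 m
F = 1.3 * 0.837 = 1.0881 persons/s

1.0881 persons/s


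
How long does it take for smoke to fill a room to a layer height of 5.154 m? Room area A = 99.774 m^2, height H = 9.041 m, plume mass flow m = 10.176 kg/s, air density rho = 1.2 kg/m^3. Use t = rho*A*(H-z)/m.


H - z = 3.887 m
t = 1.2 * 99.774 * 3.887 / 10.176 = 45.734 s

45.734 s


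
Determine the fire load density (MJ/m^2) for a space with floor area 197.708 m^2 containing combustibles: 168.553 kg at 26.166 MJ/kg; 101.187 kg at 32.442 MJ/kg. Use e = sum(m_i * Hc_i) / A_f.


Total energy = 168.553*26.166 + 101.187*32.442
= 4410.358 + 3282.709
= 7693.066 MJ
e = 7693.066 / 197.708 = 38.911 MJ/m^2

38.911 MJ/m^2


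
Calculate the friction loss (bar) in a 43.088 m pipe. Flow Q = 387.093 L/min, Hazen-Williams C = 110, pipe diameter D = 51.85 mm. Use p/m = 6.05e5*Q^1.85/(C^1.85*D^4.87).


Q^1.85 = 61300
C^1.85 = 5978.3
D^4.87 = 2.2430e+08
p/m = 0.027657 bar/m
p_total = 0.027657 * 43.088 = 1.1917 bar

1.1917 bar


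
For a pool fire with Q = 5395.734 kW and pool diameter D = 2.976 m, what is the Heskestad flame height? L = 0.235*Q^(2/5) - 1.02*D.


Q^(2/5) = 31.104
0.235 * Q^(2/5) = 7.3095
1.02 * D = 3.0355
L = 4.2740 m

4.2740 m


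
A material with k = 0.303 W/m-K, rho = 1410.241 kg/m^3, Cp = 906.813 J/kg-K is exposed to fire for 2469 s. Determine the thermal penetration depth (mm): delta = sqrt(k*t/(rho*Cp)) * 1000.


alpha = 0.303 / (1410.241 * 906.813) = 2.3694e-07 m^2/s
alpha * t = 0.00058500
delta = sqrt(0.00058500) * 1000 = 24.187 mm

24.187 mm


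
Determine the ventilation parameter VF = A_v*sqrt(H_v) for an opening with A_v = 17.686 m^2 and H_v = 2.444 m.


sqrt(H_v) = 1.5633
VF = 17.686 * 1.5633 = 27.649 m^(5/2)

27.649 m^(5/2)


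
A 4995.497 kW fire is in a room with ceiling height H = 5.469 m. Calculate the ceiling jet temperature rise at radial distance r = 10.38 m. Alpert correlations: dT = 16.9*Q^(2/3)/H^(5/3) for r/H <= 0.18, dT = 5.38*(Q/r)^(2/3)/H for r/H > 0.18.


r/H = 10.38 / 5.469 = 1.8980
r/H > 0.18, so dT = 5.38*(Q/r)^(2/3)/H
Q/r = 481.26
(Q/r)^(2/3) = 61.412
dT = 5.38 * 61.412 / 5.469 = 60.413 K

60.413 K


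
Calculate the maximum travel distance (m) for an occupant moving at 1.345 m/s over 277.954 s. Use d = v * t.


d = 1.345 * 277.954 = 373.85 m

373.85 m


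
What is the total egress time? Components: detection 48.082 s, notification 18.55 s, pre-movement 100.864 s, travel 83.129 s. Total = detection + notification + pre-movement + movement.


Total = 48.082 + 18.55 + 100.864 + 83.129 = 250.625 s

250.625 s


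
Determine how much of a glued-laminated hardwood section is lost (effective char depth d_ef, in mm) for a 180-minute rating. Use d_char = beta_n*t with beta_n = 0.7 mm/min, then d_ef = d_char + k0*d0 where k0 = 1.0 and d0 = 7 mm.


d_char = 0.7 * 180 = 126 mm
d_ef = 126 + 1.0*7 = 133 mm

133 mm


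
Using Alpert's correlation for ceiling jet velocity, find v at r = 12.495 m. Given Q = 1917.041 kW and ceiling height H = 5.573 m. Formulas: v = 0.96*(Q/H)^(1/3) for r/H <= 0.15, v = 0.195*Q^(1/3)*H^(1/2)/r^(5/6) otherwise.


r/H = 12.495 / 5.573 = 2.2421
r/H > 0.15, so v = 0.195*Q^(1/3)*H^(1/2)/r^(5/6)
Q^(1/3) = 12.423
H^(1/2) = 2.3607
r^(5/6) = 8.2025
v = 0.195 * 12.423 * 2.3607 / 8.2025 = 0.69718 m/s

0.69718 m/s


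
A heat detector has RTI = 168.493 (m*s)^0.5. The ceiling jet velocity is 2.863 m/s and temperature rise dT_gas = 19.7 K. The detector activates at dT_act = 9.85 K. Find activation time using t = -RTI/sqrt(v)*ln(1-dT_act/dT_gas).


dT_act/dT_gas = 0.5
ln(1 - 0.5) = -0.69315
t = -168.493 / sqrt(2.863) * -0.69315 = 69.023 s

69.023 s


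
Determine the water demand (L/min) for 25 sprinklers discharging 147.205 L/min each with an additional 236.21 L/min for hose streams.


Sprinkler demand = 25 * 147.205 = 3680.125 L/min
Total = 3680.125 + 236.21 = 3916.335 L/min

3916.335 L/min


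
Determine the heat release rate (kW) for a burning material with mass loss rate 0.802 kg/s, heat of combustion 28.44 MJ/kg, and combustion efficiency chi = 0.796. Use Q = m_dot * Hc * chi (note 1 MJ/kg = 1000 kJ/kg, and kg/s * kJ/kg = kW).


Hc = 28.44 MJ/kg = 28.44 * 1000 kJ/kg = 28440 kJ/kg
Q = 0.802 kg/s * 28440 kJ/kg * 0.796 = 18156 kW

18156 kW


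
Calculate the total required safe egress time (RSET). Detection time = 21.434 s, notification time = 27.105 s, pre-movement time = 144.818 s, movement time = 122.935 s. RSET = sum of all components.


Total = 21.434 + 27.105 + 144.818 + 122.935 = 316.292 s

316.292 s


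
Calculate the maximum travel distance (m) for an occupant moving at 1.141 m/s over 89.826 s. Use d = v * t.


d = 1.141 * 89.826 = 102.49 m

102.49 m


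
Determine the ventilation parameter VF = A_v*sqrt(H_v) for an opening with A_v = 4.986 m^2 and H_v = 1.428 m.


sqrt(H_v) = 1.1950
VF = 4.986 * 1.1950 = 5.9582 m^(5/2)

5.9582 m^(5/2)


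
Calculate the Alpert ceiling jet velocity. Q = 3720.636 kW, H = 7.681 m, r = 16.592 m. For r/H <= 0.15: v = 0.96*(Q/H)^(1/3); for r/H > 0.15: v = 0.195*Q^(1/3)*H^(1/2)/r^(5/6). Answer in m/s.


r/H = 16.592 / 7.681 = 2.1601
r/H > 0.15, so v = 0.195*Q^(1/3)*H^(1/2)/r^(5/6)
Q^(1/3) = 15.496
H^(1/2) = 2.7715
r^(5/6) = 10.389
v = 0.195 * 15.496 * 2.7715 / 10.389 = 0.80606 m/s

0.80606 m/s


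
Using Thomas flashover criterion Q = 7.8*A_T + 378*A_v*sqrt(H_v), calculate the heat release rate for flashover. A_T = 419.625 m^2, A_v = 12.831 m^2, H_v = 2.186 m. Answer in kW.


7.8*A_T = 3273.075
sqrt(H_v) = 1.4785
378*A_v*sqrt(H_v) = 7171.0
Q = 3273.075 + 7171.0 = 10444 kW

10444 kW


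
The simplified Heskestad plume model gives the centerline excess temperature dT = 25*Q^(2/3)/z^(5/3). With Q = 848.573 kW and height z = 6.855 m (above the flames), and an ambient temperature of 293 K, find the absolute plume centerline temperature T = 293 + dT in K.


Q^(2/3) = 89.631
z^(5/3) = 24.737
dT = 25 * 89.631 / 24.737 = 90.584 K
T = 293 + 90.584 = 383.58 K

383.58 K


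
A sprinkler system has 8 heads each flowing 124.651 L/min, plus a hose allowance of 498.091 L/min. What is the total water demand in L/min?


Sprinkler demand = 8 * 124.651 = 997.208 L/min
Total = 997.208 + 498.091 = 1495.299 L/min

1495.299 L/min
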